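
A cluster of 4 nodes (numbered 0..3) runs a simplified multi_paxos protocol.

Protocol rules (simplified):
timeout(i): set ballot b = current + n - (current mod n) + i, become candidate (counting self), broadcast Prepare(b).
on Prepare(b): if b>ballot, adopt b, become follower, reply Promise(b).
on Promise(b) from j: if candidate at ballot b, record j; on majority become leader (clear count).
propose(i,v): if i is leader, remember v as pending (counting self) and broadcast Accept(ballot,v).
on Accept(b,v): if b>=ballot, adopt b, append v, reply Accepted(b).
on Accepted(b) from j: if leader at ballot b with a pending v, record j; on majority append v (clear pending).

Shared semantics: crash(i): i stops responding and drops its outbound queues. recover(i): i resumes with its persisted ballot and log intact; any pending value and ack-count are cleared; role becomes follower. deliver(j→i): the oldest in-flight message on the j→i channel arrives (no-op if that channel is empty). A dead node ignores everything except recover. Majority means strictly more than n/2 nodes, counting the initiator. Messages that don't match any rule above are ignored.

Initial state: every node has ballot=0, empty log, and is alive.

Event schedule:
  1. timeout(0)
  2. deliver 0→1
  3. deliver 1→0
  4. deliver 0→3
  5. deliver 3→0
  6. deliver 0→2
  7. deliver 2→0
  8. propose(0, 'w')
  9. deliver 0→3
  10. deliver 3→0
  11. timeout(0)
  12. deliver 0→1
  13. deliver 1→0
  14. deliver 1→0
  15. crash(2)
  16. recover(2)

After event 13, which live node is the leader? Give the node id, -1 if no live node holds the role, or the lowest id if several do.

-1

e1 timeout(0): 0[cand,b=4,-]
e2 deliver 0→1: 1[foll,b=4,-]
e3 deliver 1→0: ·
e4 deliver 0→3: 3[foll,b=4,-]
e5 deliver 3→0: 0[lead,b=4,-]
e6 deliver 0→2: 2[foll,b=4,-]
e7 deliver 2→0: ·
e8 propose(0,'w'): ·
e9 deliver 0→3: 3[foll,b=4,w]
e10 deliver 3→0: ·
e11 timeout(0): 0[cand,b=8,-]
e12 deliver 0→1: 1[foll,b=4,w]
e13 deliver 1→0: ·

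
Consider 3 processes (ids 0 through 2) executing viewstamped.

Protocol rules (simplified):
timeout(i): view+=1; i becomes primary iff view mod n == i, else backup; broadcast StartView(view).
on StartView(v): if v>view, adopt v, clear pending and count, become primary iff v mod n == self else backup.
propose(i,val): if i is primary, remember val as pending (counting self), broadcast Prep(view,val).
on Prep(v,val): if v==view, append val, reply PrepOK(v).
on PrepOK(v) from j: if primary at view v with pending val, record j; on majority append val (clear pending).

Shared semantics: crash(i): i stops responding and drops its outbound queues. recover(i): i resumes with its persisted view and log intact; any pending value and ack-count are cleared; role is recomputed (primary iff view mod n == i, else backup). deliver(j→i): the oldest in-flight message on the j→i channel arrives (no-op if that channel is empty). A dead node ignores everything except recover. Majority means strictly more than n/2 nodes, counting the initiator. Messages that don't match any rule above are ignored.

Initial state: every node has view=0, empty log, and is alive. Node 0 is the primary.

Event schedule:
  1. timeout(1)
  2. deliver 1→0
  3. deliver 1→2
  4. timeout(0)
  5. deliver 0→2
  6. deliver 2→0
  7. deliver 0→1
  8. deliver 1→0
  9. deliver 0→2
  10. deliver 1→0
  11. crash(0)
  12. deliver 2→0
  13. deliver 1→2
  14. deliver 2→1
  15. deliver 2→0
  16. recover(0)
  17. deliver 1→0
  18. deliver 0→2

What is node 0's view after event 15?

2

after 1 — timeout(1): n1:prim/v1/[-]
after 2 — deliver 1→0: n0:back/v1/[-]
after 3 — deliver 1→2: n2:back/v1/[-]
after 4 — timeout(0): n0:back/v2/[-]
after 5 — deliver 0→2: n2:prim/v2/[-]
after 6 — deliver 2→0: ·
after 7 — deliver 0→1: n1:back/v2/[-]
after 8 — deliver 1→0: ·
after 9 — deliver 0→2: ·
after 10 — deliver 1→0: ·
after 11 — crash(0): n0:✗back/v2/[-]
after 12 — deliver 2→0: ·
after 13 — deliver 1→2: ·
after 14 — deliver 2→1: ·
after 15 — deliver 2→0: ·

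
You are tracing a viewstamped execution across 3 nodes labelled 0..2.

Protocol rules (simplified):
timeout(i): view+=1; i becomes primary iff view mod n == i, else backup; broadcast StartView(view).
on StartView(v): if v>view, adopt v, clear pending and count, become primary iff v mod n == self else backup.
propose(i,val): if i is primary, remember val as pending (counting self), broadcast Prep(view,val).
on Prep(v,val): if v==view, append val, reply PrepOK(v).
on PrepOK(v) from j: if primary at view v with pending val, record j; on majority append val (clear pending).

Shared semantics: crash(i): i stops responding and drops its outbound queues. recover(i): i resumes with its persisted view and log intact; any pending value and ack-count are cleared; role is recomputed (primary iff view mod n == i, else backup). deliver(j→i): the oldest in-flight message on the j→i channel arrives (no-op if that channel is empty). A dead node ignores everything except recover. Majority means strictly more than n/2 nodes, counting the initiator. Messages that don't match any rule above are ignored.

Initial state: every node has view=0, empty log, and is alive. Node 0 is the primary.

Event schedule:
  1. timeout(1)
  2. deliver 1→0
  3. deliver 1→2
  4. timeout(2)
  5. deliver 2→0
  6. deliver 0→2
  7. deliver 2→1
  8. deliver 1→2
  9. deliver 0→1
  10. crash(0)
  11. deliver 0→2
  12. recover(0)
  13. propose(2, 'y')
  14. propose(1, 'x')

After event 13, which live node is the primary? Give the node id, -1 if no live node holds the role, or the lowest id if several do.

after 1 — timeout(1): n1:prim/v1/[-]
after 2 — deliver 1→0: n0:back/v1/[-]
after 3 — deliver 1→2: n2:back/v1/[-]
after 4 — timeout(2): n2:prim/v2/[-]
after 5 — deliver 2→0: n0:back/v2/[-]
after 6 — deliver 0→2: ·
after 7 — deliver 2→1: n1:back/v2/[-]
after 8 — deliver 1→2: ·
after 9 — deliver 0→1: ·
after 10 — crash(0): n0:✗back/v2/[-]
after 11 — deliver 0→2: ·
after 12 — recover(0): n0:back/v2/[-]
after 13 — propose(2,'y'): ·

2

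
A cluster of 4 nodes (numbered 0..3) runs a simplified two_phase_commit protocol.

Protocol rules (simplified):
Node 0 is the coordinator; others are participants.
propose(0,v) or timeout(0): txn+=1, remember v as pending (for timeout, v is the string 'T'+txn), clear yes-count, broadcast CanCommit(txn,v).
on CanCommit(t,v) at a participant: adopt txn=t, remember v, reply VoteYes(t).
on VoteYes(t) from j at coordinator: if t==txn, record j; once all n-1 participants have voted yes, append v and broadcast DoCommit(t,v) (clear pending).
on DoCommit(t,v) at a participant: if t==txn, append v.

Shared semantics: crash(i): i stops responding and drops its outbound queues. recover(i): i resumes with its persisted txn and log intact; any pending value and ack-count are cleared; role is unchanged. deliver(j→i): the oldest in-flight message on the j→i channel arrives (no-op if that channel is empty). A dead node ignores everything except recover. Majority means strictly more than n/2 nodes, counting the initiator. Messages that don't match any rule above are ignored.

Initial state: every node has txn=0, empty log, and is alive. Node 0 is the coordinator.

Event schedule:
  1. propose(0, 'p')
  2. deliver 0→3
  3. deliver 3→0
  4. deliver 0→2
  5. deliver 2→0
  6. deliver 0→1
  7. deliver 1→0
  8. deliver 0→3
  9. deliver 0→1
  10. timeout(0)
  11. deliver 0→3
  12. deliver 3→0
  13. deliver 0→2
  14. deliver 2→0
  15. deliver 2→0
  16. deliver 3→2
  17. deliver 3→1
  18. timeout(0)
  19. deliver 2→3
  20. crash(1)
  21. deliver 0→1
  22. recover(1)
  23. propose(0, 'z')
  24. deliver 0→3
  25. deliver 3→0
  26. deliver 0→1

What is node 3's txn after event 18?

2

[1] propose(0,'p') → N0(coor t1 [-])
[2] deliver 0→3 → N3(part t1 [-])
[3] deliver 3→0 → ∅
[4] deliver 0→2 → N2(part t1 [-])
[5] deliver 2→0 → ∅
[6] deliver 0→1 → N1(part t1 [-])
[7] deliver 1→0 → N0(coor t1 [p])
[8] deliver 0→3 → N3(part t1 [p])
[9] deliver 0→1 → N1(part t1 [p])
[10] timeout(0) → N0(coor t2 [p])
[11] deliver 0→3 → N3(part t2 [p])
[12] deliver 3→0 → ∅
[13] deliver 0→2 → N2(part t1 [p])
[14] deliver 2→0 → ∅
[15] deliver 2→0 → ∅
[16] deliver 3→2 → ∅
[17] deliver 3→1 → ∅
[18] timeout(0) → N0(coor t3 [p])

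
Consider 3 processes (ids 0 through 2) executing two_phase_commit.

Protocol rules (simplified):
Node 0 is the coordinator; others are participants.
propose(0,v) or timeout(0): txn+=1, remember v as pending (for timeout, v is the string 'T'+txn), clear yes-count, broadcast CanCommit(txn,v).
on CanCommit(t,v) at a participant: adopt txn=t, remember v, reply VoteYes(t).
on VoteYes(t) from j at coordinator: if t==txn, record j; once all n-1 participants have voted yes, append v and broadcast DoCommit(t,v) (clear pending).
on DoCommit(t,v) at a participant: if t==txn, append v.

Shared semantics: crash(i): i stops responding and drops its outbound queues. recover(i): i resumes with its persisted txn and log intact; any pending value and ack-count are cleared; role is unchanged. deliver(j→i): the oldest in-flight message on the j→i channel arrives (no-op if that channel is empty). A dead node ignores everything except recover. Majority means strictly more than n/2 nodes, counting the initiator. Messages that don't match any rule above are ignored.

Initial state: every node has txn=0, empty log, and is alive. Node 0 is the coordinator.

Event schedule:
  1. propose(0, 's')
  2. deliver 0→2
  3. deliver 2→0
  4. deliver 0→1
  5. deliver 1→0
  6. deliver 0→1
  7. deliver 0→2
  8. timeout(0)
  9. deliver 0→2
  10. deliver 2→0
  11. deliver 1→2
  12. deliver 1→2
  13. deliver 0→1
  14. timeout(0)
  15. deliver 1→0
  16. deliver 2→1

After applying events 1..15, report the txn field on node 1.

e1 propose(0,'s'): 0[coor,t=1,-]
e2 deliver 0→2: 2[part,t=1,-]
e3 deliver 2→0: ·
e4 deliver 0→1: 1[part,t=1,-]
e5 deliver 1→0: 0[coor,t=1,s]
e6 deliver 0→1: 1[part,t=1,s]
e7 deliver 0→2: 2[part,t=1,s]
e8 timeout(0): 0[coor,t=2,s]
e9 deliver 0→2: 2[part,t=2,s]
e10 deliver 2→0: ·
e11 deliver 1→2: ·
e12 deliver 1→2: ·
e13 deliver 0→1: 1[part,t=2,s]
e14 timeout(0): 0[coor,t=3,s]
e15 deliver 1→0: ·

2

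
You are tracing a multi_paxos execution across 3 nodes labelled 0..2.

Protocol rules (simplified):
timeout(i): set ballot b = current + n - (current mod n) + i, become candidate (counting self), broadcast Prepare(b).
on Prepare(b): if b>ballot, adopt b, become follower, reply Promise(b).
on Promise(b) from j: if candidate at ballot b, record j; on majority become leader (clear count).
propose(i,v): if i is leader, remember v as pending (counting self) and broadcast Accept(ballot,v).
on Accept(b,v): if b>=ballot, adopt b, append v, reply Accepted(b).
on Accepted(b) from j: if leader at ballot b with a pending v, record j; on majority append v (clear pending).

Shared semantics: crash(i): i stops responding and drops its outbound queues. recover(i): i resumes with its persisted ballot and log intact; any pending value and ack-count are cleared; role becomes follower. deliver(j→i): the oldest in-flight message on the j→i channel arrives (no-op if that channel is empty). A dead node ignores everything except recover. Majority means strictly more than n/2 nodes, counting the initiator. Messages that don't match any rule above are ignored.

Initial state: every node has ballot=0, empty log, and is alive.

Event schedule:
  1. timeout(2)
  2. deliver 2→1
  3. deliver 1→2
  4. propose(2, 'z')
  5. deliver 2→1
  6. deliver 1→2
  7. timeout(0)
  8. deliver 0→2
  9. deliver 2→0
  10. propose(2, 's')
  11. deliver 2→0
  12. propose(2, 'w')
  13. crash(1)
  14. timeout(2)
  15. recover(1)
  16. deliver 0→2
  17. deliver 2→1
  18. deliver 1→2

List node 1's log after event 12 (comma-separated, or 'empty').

z

after 1 — timeout(2): n2:cand/b5/[-]
after 2 — deliver 2→1: n1:foll/b5/[-]
after 3 — deliver 1→2: n2:lead/b5/[-]
after 4 — propose(2,'z'): ·
after 5 — deliver 2→1: n1:foll/b5/[z]
after 6 — deliver 1→2: n2:lead/b5/[z]
after 7 — timeout(0): n0:cand/b3/[-]
after 8 — deliver 0→2: ·
after 9 — deliver 2→0: n0:foll/b5/[-]
after 10 — propose(2,'s'): ·
after 11 — deliver 2→0: n0:foll/b5/[z]
after 12 — propose(2,'w'): ·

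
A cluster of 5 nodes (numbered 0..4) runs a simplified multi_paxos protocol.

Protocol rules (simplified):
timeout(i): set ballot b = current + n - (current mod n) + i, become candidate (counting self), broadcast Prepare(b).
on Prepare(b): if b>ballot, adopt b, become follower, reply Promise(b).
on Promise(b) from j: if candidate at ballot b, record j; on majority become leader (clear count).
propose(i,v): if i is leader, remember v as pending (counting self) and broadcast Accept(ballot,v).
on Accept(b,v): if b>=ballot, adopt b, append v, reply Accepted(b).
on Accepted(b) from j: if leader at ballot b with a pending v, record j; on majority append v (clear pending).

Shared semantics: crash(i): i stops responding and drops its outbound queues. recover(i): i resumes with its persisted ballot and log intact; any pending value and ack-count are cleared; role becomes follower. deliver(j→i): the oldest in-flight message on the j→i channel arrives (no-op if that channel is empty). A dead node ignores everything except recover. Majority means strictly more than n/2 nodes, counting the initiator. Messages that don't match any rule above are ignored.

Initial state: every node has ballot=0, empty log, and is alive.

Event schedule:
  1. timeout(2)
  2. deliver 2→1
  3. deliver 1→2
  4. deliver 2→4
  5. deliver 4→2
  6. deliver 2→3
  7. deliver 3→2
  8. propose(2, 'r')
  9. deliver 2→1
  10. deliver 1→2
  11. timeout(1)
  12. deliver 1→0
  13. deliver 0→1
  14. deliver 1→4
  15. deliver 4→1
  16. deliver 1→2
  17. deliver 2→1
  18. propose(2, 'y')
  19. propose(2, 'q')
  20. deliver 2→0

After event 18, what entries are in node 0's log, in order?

empty

[1] timeout(2) → N2(cand b7 [-])
[2] deliver 2→1 → N1(foll b7 [-])
[3] deliver 1→2 → ∅
[4] deliver 2→4 → N4(foll b7 [-])
[5] deliver 4→2 → N2(lead b7 [-])
[6] deliver 2→3 → N3(foll b7 [-])
[7] deliver 3→2 → ∅
[8] propose(2,'r') → ∅
[9] deliver 2→1 → N1(foll b7 [r])
[10] deliver 1→2 → ∅
[11] timeout(1) → N1(cand b11 [r])
[12] deliver 1→0 → N0(foll b11 [-])
[13] deliver 0→1 → ∅
[14] deliver 1→4 → N4(foll b11 [-])
[15] deliver 4→1 → N1(lead b11 [r])
[16] deliver 1→2 → N2(foll b11 [-])
[17] deliver 2→1 → ∅
[18] propose(2,'y') → ∅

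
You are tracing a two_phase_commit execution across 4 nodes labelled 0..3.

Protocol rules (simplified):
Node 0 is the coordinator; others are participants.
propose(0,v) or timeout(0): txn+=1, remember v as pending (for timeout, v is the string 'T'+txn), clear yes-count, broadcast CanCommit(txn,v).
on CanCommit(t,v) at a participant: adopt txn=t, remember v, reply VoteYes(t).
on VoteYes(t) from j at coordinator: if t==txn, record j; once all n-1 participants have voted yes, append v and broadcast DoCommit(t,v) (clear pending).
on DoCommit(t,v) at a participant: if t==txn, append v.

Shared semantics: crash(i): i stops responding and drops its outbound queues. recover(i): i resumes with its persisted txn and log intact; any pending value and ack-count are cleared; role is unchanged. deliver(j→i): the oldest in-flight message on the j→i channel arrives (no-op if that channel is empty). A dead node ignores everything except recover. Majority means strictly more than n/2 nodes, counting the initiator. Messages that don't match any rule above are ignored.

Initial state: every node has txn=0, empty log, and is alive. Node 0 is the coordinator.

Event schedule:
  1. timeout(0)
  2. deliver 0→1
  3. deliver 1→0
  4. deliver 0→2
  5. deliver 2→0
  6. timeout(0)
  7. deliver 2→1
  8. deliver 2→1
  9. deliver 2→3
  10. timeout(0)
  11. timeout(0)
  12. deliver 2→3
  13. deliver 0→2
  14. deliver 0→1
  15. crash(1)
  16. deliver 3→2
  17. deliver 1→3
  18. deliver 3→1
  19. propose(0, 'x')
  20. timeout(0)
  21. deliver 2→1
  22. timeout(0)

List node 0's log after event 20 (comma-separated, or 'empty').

1. timeout(0):  <0:coor t1 ->
2. deliver 0→1:  <1:part t1 ->
3. deliver 1→0:  nop
4. deliver 0→2:  <2:part t1 ->
5. deliver 2→0:  nop
6. timeout(0):  <0:coor t2 ->
7. deliver 2→1:  nop
8. deliver 2→1:  nop
9. deliver 2→3:  nop
10. timeout(0):  <0:coor t3 ->
11. timeout(0):  <0:coor t4 ->
12. deliver 2→3:  nop
13. deliver 0→2:  <2:part t2 ->
14. deliver 0→1:  <1:part t2 ->
15. crash(1):  <1:✗part t2 ->
16. deliver 3→2:  nop
17. deliver 1→3:  nop
18. deliver 3→1:  nop
19. propose(0,'x'):  <0:coor t5 ->
20. timeout(0):  <0:coor t6 ->

empty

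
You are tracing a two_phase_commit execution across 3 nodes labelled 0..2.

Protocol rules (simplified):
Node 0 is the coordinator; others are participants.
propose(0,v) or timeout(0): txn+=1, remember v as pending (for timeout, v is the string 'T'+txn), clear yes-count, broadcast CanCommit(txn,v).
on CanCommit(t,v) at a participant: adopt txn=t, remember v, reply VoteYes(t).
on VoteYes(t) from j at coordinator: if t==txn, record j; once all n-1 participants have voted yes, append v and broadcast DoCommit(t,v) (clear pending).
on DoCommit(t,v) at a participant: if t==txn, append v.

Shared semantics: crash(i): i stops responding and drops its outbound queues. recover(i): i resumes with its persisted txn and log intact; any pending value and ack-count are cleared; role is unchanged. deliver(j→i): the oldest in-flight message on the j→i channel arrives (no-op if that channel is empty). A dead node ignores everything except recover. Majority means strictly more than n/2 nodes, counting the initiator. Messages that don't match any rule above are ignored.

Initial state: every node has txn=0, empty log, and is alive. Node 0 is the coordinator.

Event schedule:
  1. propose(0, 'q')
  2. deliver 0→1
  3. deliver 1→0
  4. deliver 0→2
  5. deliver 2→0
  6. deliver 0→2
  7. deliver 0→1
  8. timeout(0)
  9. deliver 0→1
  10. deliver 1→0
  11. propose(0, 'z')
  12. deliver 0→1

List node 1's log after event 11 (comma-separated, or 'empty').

q

[1] propose(0,'q') → N0(coor t1 [-])
[2] deliver 0→1 → N1(part t1 [-])
[3] deliver 1→0 → ∅
[4] deliver 0→2 → N2(part t1 [-])
[5] deliver 2→0 → N0(coor t1 [q])
[6] deliver 0→2 → N2(part t1 [q])
[7] deliver 0→1 → N1(part t1 [q])
[8] timeout(0) → N0(coor t2 [q])
[9] deliver 0→1 → N1(part t2 [q])
[10] deliver 1→0 → ∅
[11] propose(0,'z') → N0(coor t3 [q])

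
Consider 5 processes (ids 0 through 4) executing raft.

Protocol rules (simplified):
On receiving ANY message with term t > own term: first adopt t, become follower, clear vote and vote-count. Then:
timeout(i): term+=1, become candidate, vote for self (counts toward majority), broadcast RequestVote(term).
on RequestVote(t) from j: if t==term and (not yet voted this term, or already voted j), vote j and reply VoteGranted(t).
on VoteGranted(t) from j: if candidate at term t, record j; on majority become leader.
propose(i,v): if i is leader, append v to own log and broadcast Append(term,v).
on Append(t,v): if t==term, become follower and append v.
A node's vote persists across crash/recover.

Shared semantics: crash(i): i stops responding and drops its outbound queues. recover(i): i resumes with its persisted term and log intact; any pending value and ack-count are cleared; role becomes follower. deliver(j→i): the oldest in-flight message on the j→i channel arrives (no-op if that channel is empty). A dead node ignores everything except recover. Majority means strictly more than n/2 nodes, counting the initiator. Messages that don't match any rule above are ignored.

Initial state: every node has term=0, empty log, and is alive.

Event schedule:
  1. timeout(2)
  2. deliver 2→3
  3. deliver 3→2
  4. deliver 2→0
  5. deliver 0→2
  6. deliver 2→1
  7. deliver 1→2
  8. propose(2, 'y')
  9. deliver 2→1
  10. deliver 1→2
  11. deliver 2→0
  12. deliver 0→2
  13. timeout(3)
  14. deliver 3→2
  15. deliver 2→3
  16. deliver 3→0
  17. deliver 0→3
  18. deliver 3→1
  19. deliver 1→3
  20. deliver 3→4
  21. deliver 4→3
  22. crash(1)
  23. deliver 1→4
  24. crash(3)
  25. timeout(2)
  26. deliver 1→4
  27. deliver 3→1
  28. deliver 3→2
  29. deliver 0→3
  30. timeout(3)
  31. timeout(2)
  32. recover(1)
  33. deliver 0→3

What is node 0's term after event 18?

2

after 1 — timeout(2): n2:cand/t1/[-]
after 2 — deliver 2→3: n3:foll/t1/[-]
after 3 — deliver 3→2: ·
after 4 — deliver 2→0: n0:foll/t1/[-]
after 5 — deliver 0→2: n2:lead/t1/[-]
after 6 — deliver 2→1: n1:foll/t1/[-]
after 7 — deliver 1→2: ·
after 8 — propose(2,'y'): n2:lead/t1/[y]
after 9 — deliver 2→1: n1:foll/t1/[y]
after 10 — deliver 1→2: ·
after 11 — deliver 2→0: n0:foll/t1/[y]
after 12 — deliver 0→2: ·
after 13 — timeout(3): n3:cand/t2/[-]
after 14 — deliver 3→2: n2:foll/t2/[y]
after 15 — deliver 2→3: ·
after 16 — deliver 3→0: n0:foll/t2/[y]
after 17 — deliver 0→3: ·
after 18 — deliver 3→1: n1:foll/t2/[y]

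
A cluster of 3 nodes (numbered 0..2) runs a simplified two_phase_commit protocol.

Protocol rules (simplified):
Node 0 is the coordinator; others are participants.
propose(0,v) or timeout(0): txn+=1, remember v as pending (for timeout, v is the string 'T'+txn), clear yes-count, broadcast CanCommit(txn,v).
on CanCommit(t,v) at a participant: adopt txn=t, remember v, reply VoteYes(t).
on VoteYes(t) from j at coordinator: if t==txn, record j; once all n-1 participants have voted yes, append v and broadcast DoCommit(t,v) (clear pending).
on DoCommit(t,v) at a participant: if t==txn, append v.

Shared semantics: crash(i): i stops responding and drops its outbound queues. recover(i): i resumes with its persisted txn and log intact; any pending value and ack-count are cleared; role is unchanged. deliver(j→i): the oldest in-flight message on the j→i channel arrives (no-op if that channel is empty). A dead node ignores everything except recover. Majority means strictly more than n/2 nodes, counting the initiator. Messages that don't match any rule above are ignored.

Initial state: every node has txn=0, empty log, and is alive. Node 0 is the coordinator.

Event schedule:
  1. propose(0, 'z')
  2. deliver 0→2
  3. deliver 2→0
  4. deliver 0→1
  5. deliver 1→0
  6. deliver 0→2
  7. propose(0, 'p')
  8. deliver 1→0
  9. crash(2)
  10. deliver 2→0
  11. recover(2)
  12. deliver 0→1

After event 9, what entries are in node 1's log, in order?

empty

[1] propose(0,'z') → N0(coor t1 [-])
[2] deliver 0→2 → N2(part t1 [-])
[3] deliver 2→0 → ∅
[4] deliver 0→1 → N1(part t1 [-])
[5] deliver 1→0 → N0(coor t1 [z])
[6] deliver 0→2 → N2(part t1 [z])
[7] propose(0,'p') → N0(coor t2 [z])
[8] deliver 1→0 → ∅
[9] crash(2) → N2(✗part t1 [z])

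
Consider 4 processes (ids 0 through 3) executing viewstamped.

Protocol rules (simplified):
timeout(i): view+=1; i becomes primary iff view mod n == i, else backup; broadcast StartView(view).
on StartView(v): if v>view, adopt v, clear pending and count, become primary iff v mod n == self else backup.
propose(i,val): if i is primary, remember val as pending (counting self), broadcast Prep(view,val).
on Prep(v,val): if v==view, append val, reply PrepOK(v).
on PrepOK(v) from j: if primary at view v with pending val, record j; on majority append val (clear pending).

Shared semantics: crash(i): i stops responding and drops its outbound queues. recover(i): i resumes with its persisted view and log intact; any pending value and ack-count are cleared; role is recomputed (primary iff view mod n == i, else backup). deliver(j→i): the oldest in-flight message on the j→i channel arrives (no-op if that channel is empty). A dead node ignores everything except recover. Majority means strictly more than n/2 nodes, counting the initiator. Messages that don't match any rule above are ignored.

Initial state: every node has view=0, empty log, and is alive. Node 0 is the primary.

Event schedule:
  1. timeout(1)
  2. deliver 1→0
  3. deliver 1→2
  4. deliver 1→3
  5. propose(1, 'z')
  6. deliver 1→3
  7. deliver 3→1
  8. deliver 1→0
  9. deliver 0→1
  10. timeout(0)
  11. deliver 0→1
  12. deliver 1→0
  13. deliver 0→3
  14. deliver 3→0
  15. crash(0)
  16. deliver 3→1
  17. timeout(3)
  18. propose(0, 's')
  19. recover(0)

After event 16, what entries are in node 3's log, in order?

z

step 1 timeout(1): 1={prim,v=1,log=-}
step 2 deliver 1→0: 0={back,v=1,log=-}
step 3 deliver 1→2: 2={back,v=1,log=-}
step 4 deliver 1→3: 3={back,v=1,log=-}
step 5 propose(1,'z'): —
step 6 deliver 1→3: 3={back,v=1,log=z}
step 7 deliver 3→1: —
step 8 deliver 1→0: 0={back,v=1,log=z}
step 9 deliver 0→1: 1={prim,v=1,log=z}
step 10 timeout(0): 0={back,v=2,log=z}
step 11 deliver 0→1: 1={back,v=2,log=z}
step 12 deliver 1→0: —
step 13 deliver 0→3: 3={back,v=2,log=z}
step 14 deliver 3→0: —
step 15 crash(0): 0={✗back,v=2,log=z}
step 16 deliver 3→1: —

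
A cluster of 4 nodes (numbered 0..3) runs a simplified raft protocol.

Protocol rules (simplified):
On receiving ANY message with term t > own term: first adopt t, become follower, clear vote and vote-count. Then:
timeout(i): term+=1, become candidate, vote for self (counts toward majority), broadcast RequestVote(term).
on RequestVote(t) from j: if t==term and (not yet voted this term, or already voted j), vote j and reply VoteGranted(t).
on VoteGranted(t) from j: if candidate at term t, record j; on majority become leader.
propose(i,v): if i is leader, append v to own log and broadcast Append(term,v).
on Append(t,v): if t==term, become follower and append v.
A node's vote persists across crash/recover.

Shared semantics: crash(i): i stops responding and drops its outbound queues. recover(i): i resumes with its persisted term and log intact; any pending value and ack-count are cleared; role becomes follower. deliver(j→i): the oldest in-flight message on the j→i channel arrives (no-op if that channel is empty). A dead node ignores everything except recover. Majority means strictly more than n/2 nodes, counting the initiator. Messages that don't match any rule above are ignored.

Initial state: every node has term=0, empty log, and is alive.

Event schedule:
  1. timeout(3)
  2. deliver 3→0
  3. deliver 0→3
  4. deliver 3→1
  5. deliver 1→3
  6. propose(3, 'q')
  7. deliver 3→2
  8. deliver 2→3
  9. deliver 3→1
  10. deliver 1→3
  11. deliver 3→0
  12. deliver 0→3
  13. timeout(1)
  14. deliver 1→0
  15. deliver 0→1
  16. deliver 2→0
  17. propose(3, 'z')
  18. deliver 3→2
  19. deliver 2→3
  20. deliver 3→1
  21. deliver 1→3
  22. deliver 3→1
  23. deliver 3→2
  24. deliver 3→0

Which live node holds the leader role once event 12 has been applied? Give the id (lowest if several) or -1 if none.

1. timeout(3):  <3:cand t1 ->
2. deliver 3→0:  <0:foll t1 ->
3. deliver 0→3:  nop
4. deliver 3→1:  <1:foll t1 ->
5. deliver 1→3:  <3:lead t1 ->
6. propose(3,'q'):  <3:lead t1 q>
7. deliver 3→2:  <2:foll t1 ->
8. deliver 2→3:  nop
9. deliver 3→1:  <1:foll t1 q>
10. deliver 1→3:  nop
11. deliver 3→0:  <0:foll t1 q>
12. deliver 0→3:  nop

3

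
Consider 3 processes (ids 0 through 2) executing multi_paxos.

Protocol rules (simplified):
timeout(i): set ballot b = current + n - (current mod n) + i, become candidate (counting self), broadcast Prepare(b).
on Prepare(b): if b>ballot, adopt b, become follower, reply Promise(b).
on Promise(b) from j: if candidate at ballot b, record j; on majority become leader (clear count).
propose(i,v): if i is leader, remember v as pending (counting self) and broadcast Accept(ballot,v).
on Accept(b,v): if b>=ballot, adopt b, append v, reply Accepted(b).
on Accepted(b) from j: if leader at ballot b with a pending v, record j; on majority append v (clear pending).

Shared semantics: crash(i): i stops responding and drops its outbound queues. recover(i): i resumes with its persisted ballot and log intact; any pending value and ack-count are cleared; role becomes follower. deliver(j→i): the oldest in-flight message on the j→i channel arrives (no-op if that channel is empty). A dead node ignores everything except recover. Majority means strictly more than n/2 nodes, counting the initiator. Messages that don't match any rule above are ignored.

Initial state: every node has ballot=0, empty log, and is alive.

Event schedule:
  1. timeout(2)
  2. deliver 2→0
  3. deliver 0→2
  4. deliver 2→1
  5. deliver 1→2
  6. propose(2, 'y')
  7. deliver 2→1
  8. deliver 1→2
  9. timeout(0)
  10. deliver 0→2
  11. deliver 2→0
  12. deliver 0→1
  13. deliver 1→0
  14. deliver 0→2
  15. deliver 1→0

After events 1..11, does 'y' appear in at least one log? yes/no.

1. timeout(2):  <2:cand b5 ->
2. deliver 2→0:  <0:foll b5 ->
3. deliver 0→2:  <2:lead b5 ->
4. deliver 2→1:  <1:foll b5 ->
5. deliver 1→2:  nop
6. propose(2,'y'):  nop
7. deliver 2→1:  <1:foll b5 y>
8. deliver 1→2:  <2:lead b5 y>
9. timeout(0):  <0:cand b6 ->
10. deliver 0→2:  <2:foll b6 y>
11. deliver 2→0:  nop

yes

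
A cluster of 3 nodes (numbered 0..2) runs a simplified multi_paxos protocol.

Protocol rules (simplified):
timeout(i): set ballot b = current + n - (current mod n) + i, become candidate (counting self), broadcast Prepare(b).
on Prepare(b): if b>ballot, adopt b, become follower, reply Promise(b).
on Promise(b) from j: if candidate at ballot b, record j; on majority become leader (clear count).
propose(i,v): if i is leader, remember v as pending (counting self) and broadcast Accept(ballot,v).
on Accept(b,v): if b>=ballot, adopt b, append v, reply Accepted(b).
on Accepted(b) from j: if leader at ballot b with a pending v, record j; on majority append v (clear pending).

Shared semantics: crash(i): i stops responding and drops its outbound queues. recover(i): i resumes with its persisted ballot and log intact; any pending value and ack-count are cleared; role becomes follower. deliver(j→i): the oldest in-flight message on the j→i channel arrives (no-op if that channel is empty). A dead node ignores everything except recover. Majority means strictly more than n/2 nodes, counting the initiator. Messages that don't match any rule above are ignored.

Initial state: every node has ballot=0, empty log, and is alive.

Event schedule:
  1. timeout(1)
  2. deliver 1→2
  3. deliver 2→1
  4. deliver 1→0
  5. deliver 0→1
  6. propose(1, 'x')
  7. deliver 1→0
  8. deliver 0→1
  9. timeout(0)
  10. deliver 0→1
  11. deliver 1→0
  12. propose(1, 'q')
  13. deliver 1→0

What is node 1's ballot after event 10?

6

[1] timeout(1) → N1(cand b4 [-])
[2] deliver 1→2 → N2(foll b4 [-])
[3] deliver 2→1 → N1(lead b4 [-])
[4] deliver 1→0 → N0(foll b4 [-])
[5] deliver 0→1 → ∅
[6] propose(1,'x') → ∅
[7] deliver 1→0 → N0(foll b4 [x])
[8] deliver 0→1 → N1(lead b4 [x])
[9] timeout(0) → N0(cand b6 [x])
[10] deliver 0→1 → N1(foll b6 [x])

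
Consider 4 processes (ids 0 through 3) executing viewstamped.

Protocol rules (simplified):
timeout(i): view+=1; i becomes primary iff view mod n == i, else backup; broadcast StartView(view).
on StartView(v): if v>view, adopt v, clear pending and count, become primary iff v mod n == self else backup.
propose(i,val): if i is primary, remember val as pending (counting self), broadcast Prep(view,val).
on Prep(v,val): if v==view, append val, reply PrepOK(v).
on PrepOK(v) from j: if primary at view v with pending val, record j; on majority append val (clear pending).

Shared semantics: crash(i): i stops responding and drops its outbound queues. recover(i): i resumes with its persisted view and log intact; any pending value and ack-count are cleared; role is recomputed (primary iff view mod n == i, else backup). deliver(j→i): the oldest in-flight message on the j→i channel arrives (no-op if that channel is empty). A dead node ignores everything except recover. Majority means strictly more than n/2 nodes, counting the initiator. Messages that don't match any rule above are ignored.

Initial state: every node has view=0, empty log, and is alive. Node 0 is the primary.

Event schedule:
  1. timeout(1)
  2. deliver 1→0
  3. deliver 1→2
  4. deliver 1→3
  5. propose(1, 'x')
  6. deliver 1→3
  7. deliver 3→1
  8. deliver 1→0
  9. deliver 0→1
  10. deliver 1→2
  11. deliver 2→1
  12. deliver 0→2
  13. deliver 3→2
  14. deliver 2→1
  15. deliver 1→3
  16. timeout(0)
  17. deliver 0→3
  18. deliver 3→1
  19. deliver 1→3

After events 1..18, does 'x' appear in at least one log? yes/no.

e1 timeout(1): 1[prim,v=1,-]
e2 deliver 1→0: 0[back,v=1,-]
e3 deliver 1→2: 2[back,v=1,-]
e4 deliver 1→3: 3[back,v=1,-]
e5 propose(1,'x'): ·
e6 deliver 1→3: 3[back,v=1,x]
e7 deliver 3→1: ·
e8 deliver 1→0: 0[back,v=1,x]
e9 deliver 0→1: 1[prim,v=1,x]
e10 deliver 1→2: 2[back,v=1,x]
e11 deliver 2→1: ·
e12 deliver 0→2: ·
e13 deliver 3→2: ·
e14 deliver 2→1: ·
e15 deliver 1→3: ·
e16 timeout(0): 0[back,v=2,x]
e17 deliver 0→3: 3[back,v=2,x]
e18 deliver 3→1: ·

yes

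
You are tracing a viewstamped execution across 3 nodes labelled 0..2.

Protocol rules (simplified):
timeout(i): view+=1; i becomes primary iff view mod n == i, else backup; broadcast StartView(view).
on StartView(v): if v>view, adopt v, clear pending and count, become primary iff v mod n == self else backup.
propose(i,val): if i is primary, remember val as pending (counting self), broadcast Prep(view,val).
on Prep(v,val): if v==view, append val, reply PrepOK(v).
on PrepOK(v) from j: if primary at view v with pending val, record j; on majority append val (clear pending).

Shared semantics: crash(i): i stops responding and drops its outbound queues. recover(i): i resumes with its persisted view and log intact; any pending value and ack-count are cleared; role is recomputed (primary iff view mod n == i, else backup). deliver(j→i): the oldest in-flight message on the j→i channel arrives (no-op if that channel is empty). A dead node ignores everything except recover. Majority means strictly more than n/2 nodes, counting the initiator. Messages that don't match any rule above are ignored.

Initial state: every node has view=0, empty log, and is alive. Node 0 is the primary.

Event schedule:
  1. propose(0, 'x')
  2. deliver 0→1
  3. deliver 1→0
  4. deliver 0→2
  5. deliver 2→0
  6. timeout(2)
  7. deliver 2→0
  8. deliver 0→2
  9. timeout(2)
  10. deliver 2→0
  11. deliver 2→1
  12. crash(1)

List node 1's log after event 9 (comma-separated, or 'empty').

x

[1] propose(0,'x') → ∅
[2] deliver 0→1 → N1(back v0 [x])
[3] deliver 1→0 → N0(prim v0 [x])
[4] deliver 0→2 → N2(back v0 [x])
[5] deliver 2→0 → ∅
[6] timeout(2) → N2(back v1 [x])
[7] deliver 2→0 → N0(back v1 [x])
[8] deliver 0→2 → ∅
[9] timeout(2) → N2(prim v2 [x])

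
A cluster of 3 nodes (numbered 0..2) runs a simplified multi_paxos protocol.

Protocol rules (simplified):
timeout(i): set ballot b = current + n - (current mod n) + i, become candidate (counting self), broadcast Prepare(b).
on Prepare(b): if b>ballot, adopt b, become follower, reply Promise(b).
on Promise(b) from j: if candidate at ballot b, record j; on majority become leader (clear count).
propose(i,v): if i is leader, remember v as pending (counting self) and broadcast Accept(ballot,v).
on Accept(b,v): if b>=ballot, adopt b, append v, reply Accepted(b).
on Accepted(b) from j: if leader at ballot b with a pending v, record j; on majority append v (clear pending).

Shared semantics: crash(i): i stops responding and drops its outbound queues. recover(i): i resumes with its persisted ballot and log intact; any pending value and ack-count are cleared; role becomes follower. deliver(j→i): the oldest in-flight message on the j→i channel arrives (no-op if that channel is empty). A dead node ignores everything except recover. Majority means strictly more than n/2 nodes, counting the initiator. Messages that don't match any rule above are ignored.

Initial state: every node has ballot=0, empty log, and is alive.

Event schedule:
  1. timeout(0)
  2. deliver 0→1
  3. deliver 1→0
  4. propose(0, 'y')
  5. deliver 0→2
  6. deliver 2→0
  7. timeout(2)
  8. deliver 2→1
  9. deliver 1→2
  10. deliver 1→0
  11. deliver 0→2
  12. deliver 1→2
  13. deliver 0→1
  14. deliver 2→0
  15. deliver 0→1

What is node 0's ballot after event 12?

3

step 1 timeout(0): 0={cand,b=3,log=-}
step 2 deliver 0→1: 1={foll,b=3,log=-}
step 3 deliver 1→0: 0={lead,b=3,log=-}
step 4 propose(0,'y'): —
step 5 deliver 0→2: 2={foll,b=3,log=-}
step 6 deliver 2→0: —
step 7 timeout(2): 2={cand,b=8,log=-}
step 8 deliver 2→1: 1={foll,b=8,log=-}
step 9 deliver 1→2: 2={lead,b=8,log=-}
step 10 deliver 1→0: —
step 11 deliver 0→2: —
step 12 deliver 1→2: —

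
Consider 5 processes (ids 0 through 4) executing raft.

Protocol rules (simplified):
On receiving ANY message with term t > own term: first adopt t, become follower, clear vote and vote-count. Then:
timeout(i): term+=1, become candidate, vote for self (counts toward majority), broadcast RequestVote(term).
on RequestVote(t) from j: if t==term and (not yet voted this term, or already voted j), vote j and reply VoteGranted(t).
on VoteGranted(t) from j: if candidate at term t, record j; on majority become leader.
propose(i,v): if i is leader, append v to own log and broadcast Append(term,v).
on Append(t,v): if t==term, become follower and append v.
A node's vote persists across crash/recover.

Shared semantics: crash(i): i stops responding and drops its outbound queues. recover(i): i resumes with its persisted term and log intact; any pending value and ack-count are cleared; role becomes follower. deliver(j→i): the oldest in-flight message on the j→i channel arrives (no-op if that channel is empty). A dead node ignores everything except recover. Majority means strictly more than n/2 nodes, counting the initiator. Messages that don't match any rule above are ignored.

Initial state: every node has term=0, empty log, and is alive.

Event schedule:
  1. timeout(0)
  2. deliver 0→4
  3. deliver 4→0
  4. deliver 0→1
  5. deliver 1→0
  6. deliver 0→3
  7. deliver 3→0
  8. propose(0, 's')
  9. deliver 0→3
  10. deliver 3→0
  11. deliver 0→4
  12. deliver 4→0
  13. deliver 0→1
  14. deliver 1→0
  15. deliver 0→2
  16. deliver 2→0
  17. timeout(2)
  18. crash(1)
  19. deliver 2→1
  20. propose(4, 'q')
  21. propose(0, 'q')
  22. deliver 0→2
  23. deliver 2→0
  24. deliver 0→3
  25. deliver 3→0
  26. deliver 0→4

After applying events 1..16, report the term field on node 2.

1

after 1 — timeout(0): n0:cand/t1/[-]
after 2 — deliver 0→4: n4:foll/t1/[-]
after 3 — deliver 4→0: ·
after 4 — deliver 0→1: n1:foll/t1/[-]
after 5 — deliver 1→0: n0:lead/t1/[-]
after 6 — deliver 0→3: n3:foll/t1/[-]
after 7 — deliver 3→0: ·
after 8 — propose(0,'s'): n0:lead/t1/[s]
after 9 — deliver 0→3: n3:foll/t1/[s]
after 10 — deliver 3→0: ·
after 11 — deliver 0→4: n4:foll/t1/[s]
after 12 — deliver 4→0: ·
after 13 — deliver 0→1: n1:foll/t1/[s]
after 14 — deliver 1→0: ·
after 15 — deliver 0→2: n2:foll/t1/[-]
after 16 — deliver 2→0: ·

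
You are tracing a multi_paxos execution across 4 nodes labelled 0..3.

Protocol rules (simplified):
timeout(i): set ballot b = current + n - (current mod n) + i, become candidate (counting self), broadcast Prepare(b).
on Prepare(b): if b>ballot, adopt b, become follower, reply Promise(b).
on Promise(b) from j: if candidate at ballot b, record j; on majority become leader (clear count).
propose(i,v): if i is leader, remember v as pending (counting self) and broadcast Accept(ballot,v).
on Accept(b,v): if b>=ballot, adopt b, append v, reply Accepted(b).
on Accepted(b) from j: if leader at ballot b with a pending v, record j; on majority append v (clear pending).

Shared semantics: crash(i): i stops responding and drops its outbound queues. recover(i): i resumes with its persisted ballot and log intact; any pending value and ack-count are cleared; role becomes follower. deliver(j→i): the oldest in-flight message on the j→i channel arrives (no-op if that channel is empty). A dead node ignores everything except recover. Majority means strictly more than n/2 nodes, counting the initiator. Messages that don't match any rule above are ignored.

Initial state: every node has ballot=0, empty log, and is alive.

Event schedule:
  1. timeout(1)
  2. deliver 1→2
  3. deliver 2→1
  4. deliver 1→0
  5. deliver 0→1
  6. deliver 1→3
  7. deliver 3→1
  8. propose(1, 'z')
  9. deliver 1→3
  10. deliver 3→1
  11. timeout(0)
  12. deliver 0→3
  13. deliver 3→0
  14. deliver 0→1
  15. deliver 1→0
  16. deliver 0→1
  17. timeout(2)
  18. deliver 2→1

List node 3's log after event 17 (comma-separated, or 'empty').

step 1 timeout(1): 1={cand,b=5,log=-}
step 2 deliver 1→2: 2={foll,b=5,log=-}
step 3 deliver 2→1: —
step 4 deliver 1→0: 0={foll,b=5,log=-}
step 5 deliver 0→1: 1={lead,b=5,log=-}
step 6 deliver 1→3: 3={foll,b=5,log=-}
step 7 deliver 3→1: —
step 8 propose(1,'z'): —
step 9 deliver 1→3: 3={foll,b=5,log=z}
step 10 deliver 3→1: —
step 11 timeout(0): 0={cand,b=8,log=-}
step 12 deliver 0→3: 3={foll,b=8,log=z}
step 13 deliver 3→0: —
step 14 deliver 0→1: 1={foll,b=8,log=-}
step 15 deliver 1→0: —
step 16 deliver 0→1: —
step 17 timeout(2): 2={cand,b=10,log=-}

z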